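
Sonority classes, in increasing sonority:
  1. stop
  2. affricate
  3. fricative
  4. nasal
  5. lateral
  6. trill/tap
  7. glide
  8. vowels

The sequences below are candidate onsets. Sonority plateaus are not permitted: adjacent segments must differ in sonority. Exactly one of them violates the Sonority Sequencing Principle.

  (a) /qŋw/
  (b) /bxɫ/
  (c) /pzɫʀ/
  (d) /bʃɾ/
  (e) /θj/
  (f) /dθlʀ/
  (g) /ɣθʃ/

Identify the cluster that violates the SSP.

(a) sonority 1-4-7: well-formed.
(b) sonority 1-3-5: well-formed.
(c) sonority 1-3-5-6: well-formed.
(d) sonority 1-3-6: well-formed.
(e) sonority 3-7: well-formed.
(f) sonority 1-3-5-6: well-formed.
(g) sonority 3-3-3: ill-formed.

g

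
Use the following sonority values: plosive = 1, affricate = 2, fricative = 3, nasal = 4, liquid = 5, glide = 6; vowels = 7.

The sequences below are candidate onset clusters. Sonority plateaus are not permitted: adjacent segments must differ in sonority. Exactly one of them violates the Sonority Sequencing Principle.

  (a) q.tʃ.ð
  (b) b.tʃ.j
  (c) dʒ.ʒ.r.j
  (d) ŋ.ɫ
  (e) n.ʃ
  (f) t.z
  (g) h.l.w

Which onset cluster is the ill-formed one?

(a) q.tʃ.ð: profile 1-2-3 — obeys.
(b) b.tʃ.j: profile 1-2-6 — obeys.
(c) dʒ.ʒ.r.j: profile 2-3-5-6 — obeys.
(d) ŋ.ɫ: profile 4-5 — obeys.
(e) n.ʃ: profile 4-3 — violates.
(f) t.z: profile 1-3 — obeys.
(g) h.l.w: profile 3-5-6 — obeys.

e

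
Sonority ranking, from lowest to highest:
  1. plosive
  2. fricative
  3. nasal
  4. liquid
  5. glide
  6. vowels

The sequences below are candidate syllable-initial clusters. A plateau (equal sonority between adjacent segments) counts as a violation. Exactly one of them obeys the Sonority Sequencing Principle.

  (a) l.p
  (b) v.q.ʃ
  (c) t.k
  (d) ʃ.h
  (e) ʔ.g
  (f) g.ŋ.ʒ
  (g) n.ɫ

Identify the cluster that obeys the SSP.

(a) 4-1 → violates
(b) 2-1-2 → violates
(c) 1-1 → violates
(d) 2-2 → violates
(e) 1-1 → violates
(f) 1-3-2 → violates
(g) 3-4 → obeys

g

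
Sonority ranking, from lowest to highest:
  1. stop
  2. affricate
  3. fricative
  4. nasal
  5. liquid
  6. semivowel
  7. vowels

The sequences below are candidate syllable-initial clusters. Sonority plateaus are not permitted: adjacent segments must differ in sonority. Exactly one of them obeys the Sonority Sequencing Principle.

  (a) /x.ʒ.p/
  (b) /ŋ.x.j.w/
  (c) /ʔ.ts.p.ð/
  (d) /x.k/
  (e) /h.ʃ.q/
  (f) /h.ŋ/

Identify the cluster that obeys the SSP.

(a) sonority 3-3-1: ill-formed.
(b) sonority 4-3-6-6: ill-formed.
(c) sonority 1-2-1-3: ill-formed.
(d) sonority 3-1: ill-formed.
(e) sonority 3-3-1: ill-formed.
(f) sonority 3-4: well-formed.

f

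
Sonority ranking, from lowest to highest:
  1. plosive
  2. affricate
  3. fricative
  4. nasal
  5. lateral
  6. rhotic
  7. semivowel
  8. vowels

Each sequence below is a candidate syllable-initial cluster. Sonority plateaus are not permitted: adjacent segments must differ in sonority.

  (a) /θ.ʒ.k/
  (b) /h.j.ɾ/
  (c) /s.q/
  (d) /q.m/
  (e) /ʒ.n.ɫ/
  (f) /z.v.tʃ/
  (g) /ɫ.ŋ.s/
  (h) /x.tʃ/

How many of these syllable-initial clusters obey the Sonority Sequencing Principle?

(a) sonority 3-3-1: ill-formed.
(b) sonority 3-7-6: ill-formed.
(c) sonority 3-1: ill-formed.
(d) sonority 1-4: well-formed.
(e) sonority 3-4-5: well-formed.
(f) sonority 3-3-2: ill-formed.
(g) sonority 5-4-3: ill-formed.
(h) sonority 3-2: ill-formed.

2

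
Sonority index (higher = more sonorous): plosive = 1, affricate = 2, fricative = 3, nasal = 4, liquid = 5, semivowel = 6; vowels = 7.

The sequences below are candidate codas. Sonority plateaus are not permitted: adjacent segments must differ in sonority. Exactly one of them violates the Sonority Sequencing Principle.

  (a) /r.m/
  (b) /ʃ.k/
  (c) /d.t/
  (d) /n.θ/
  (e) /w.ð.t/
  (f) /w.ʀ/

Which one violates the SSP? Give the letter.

(a) 5-4 → obeys
(b) 3-1 → obeys
(c) 1-1 → violates
(d) 4-3 → obeys
(e) 6-3-1 → obeys
(f) 6-5 → obeys

c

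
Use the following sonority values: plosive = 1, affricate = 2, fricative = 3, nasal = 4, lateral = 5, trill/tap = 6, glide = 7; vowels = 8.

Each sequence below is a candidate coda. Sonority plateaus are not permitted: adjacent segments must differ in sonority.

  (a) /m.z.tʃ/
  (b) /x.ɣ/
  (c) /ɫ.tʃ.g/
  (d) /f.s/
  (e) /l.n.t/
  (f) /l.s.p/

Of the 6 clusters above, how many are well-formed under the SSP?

(a) 4-3-2 → obeys
(b) 3-3 → violates
(c) 5-2-1 → obeys
(d) 3-3 → violates
(e) 5-4-1 → obeys
(f) 5-3-1 → obeys

4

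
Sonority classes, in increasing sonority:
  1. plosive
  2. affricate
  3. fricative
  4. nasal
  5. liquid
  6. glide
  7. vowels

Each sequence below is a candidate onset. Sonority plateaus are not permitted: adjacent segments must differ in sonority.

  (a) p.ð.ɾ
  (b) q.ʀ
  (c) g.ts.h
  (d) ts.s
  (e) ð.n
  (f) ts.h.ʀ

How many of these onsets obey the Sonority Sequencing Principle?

(a) 1-3-5 → obeys
(b) 1-5 → obeys
(c) 1-2-3 → obeys
(d) 2-3 → obeys
(e) 3-4 → obeys
(f) 2-3-5 → obeys

6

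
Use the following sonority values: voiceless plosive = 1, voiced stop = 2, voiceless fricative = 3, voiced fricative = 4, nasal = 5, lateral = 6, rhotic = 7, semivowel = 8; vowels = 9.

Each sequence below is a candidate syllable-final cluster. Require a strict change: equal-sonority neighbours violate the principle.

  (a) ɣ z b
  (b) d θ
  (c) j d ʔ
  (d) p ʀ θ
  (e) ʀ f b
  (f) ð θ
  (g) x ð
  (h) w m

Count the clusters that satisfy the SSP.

(a) 4-4-2 → violates
(b) 2-3 → violates
(c) 8-2-1 → obeys
(d) 1-7-3 → violates
(e) 7-3-2 → obeys
(f) 4-3 → obeys
(g) 3-4 → violates
(h) 8-5 → obeys

4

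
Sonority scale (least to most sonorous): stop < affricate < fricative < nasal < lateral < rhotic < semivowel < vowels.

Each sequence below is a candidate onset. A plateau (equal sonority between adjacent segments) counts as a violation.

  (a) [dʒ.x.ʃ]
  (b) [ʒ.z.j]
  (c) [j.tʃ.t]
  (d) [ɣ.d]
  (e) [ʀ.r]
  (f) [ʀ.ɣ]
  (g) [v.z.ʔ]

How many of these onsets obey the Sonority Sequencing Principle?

(a) 2-3-3 → violates
(b) 3-3-7 → violates
(c) 7-2-1 → violates
(d) 3-1 → violates
(e) 6-6 → violates
(f) 6-3 → violates
(g) 3-3-1 → violates

0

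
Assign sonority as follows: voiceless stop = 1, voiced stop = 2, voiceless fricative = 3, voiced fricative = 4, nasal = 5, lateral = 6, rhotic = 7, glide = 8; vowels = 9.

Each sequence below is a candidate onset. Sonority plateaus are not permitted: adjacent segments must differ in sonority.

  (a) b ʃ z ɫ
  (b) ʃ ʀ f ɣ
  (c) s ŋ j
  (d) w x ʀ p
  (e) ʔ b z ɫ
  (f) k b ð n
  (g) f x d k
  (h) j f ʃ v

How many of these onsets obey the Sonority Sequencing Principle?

(a) b ʃ z ɫ: profile 2-3-4-6 — obeys.
(b) ʃ ʀ f ɣ: profile 3-7-3-4 — violates.
(c) s ŋ j: profile 3-5-8 — obeys.
(d) w x ʀ p: profile 8-3-7-1 — violates.
(e) ʔ b z ɫ: profile 1-2-4-6 — obeys.
(f) k b ð n: profile 1-2-4-5 — obeys.
(g) f x d k: profile 3-3-2-1 — violates.
(h) j f ʃ v: profile 8-3-3-4 — violates.

4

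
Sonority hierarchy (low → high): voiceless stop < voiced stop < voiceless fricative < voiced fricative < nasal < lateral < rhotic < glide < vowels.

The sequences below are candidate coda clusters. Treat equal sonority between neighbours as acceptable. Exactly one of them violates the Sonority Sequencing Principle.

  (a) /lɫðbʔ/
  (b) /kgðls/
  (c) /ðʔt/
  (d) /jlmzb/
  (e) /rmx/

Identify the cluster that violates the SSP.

(a) 6-6-4-2-1 → obeys
(b) 1-2-4-6-3 → violates
(c) 4-1-1 → obeys
(d) 8-6-5-4-2 → obeys
(e) 7-5-3 → obeys

b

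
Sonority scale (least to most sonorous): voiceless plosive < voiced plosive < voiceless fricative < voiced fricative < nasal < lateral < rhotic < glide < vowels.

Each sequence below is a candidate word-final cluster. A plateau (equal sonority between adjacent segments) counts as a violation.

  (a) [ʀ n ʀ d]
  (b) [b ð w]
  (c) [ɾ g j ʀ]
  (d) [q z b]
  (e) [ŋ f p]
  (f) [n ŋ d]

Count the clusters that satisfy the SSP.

1

(a) sonority 7-5-7-2: ill-formed.
(b) sonority 2-4-8: ill-formed.
(c) sonority 7-2-8-7: ill-formed.
(d) sonority 1-4-2: ill-formed.
(e) sonority 5-3-1: well-formed.
(f) sonority 5-5-2: ill-formed.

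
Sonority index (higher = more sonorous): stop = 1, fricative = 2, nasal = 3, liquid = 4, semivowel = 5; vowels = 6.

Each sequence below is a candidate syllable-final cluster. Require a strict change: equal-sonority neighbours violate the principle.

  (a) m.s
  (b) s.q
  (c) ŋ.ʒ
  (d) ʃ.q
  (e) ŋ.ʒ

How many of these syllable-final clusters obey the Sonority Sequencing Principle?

(a) 3-2 → obeys
(b) 2-1 → obeys
(c) 3-2 → obeys
(d) 2-1 → obeys
(e) 3-2 → obeys

5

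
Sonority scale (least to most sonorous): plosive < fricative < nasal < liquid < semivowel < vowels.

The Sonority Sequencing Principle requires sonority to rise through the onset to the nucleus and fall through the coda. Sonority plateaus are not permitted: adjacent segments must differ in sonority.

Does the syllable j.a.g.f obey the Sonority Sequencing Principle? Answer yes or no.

no

Onset: /j/ is a semivowel (sonority 5); then the nucleus /a/ (sonority 6).
Onset profile 5-6 — rises to the nucleus.
Coda: /g/ is a plosive (sonority 1), /f/ is a fricative (sonority 2).
Coda profile 6-1-2 — does not strictly fall throughout.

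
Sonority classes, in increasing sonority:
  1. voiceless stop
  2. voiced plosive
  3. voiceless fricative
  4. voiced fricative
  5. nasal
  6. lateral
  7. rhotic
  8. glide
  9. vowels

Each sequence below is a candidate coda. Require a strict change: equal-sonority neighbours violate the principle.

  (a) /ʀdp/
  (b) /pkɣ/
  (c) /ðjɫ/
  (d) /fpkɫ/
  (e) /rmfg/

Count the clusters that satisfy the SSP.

2

(a) sonority 7-2-1: well-formed.
(b) sonority 1-1-4: ill-formed.
(c) sonority 4-8-6: ill-formed.
(d) sonority 3-1-1-6: ill-formed.
(e) sonority 7-5-3-2: well-formed.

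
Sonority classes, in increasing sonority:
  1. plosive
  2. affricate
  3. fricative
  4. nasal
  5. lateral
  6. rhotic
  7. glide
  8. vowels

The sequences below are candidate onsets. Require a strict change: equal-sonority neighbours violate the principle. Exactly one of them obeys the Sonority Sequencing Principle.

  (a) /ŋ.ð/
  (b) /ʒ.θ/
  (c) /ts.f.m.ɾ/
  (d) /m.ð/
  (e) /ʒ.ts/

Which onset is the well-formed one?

c

(a) sonority 4-3: ill-formed.
(b) sonority 3-3: ill-formed.
(c) sonority 2-3-4-6: well-formed.
(d) sonority 4-3: ill-formed.
(e) sonority 3-2: ill-formed.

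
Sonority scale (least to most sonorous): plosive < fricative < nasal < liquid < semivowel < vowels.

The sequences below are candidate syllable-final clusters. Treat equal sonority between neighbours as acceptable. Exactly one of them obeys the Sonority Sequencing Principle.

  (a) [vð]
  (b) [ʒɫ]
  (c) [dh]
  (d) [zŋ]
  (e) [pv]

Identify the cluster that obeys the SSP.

a

(a) 2-2 → obeys
(b) 2-4 → violates
(c) 1-2 → violates
(d) 2-3 → violates
(e) 1-2 → violates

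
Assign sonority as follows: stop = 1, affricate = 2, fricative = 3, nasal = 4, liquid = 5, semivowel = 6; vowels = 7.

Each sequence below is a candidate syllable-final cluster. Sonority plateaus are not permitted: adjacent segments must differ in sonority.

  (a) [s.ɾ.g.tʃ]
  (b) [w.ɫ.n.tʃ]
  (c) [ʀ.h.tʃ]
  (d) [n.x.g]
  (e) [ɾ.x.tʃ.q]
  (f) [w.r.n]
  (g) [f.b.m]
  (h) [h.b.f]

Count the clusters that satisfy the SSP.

(a) sonority 3-5-1-2: ill-formed.
(b) sonority 6-5-4-2: well-formed.
(c) sonority 5-3-2: well-formed.
(d) sonority 4-3-1: well-formed.
(e) sonority 5-3-2-1: well-formed.
(f) sonority 6-5-4: well-formed.
(g) sonority 3-1-4: ill-formed.
(h) sonority 3-1-3: ill-formed.

5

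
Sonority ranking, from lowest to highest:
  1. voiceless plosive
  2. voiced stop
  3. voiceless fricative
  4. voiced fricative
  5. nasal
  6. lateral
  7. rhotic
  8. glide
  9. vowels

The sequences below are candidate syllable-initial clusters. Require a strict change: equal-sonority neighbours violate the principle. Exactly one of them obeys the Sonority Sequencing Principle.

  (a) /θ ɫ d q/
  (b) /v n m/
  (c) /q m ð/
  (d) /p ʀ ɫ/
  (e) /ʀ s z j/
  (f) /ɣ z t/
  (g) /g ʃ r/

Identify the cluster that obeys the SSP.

g

(a) /θ ɫ d q/: profile 3-6-2-1 — violates.
(b) /v n m/: profile 4-5-5 — violates.
(c) /q m ð/: profile 1-5-4 — violates.
(d) /p ʀ ɫ/: profile 1-7-6 — violates.
(e) /ʀ s z j/: profile 7-3-4-8 — violates.
(f) /ɣ z t/: profile 4-4-1 — violates.
(g) /g ʃ r/: profile 2-3-7 — obeys.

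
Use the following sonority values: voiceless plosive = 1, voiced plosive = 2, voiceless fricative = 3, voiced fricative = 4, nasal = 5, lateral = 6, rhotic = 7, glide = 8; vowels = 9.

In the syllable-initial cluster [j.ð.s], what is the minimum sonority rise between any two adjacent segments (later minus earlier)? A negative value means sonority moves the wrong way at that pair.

/j/ — glide, sonority 8.
/ð/ — voiced fricative, sonority 4.
/s/ — voiceless fricative, sonority 3.
/j/→/ð/: change -4.
/ð/→/s/: change -1.
Minimum = -4.

-4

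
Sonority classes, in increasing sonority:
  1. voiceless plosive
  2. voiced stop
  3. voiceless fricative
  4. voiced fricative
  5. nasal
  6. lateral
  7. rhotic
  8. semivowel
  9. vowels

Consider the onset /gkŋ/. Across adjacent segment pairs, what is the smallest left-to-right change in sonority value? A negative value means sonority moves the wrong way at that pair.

-1

/g/ — voiced stop, sonority 2.
/k/ — voiceless plosive, sonority 1.
/ŋ/ — nasal, sonority 5.
/g/→/k/: change -1.
/k/→/ŋ/: change +4.
Minimum = -1.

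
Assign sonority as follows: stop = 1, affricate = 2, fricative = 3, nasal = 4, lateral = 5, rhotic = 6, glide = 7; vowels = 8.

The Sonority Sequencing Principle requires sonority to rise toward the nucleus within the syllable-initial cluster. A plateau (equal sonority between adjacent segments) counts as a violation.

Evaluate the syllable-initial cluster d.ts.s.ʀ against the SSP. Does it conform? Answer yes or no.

yes

/d/: stop = 1.
/ts/: affricate = 2.
/s/: fricative = 3.
/ʀ/: rhotic = 6.
The profile 1-2-3-6 strictly rises, so the syllable-initial cluster satisfies the SSP.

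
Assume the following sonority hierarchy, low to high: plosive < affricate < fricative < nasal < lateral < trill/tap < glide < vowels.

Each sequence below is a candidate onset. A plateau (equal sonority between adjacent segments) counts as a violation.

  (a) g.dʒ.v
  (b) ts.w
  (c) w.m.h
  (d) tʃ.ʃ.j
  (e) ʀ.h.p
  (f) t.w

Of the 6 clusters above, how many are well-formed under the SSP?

(a) sonority 1-2-3: well-formed.
(b) sonority 2-7: well-formed.
(c) sonority 7-4-3: ill-formed.
(d) sonority 2-3-7: well-formed.
(e) sonority 6-3-1: ill-formed.
(f) sonority 1-7: well-formed.

4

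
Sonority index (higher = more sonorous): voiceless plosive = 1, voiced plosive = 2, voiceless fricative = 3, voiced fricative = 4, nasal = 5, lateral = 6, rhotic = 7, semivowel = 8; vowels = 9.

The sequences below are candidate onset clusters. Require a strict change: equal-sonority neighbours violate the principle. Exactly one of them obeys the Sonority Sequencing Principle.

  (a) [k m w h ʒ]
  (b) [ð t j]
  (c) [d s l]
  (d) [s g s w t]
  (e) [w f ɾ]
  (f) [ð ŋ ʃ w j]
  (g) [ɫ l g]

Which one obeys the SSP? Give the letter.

c

(a) [k m w h ʒ]: profile 1-5-8-3-4 — violates.
(b) [ð t j]: profile 4-1-8 — violates.
(c) [d s l]: profile 2-3-6 — obeys.
(d) [s g s w t]: profile 3-2-3-8-1 — violates.
(e) [w f ɾ]: profile 8-3-7 — violates.
(f) [ð ŋ ʃ w j]: profile 4-5-3-8-8 — violates.
(g) [ɫ l g]: profile 6-6-2 — violates.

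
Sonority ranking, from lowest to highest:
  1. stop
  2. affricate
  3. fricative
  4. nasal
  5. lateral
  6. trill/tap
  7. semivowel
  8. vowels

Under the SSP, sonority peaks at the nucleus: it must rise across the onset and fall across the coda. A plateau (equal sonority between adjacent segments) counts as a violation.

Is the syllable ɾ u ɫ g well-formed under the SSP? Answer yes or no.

yes

Onset: /ɾ/ is a trill/tap (sonority 6); then the nucleus /u/ (sonority 8).
Onset profile 6-8 — rises to the nucleus.
Coda: /ɫ/ is a lateral (sonority 5), /g/ is a stop (sonority 1).
Coda profile 8-5-1 — falls from the nucleus.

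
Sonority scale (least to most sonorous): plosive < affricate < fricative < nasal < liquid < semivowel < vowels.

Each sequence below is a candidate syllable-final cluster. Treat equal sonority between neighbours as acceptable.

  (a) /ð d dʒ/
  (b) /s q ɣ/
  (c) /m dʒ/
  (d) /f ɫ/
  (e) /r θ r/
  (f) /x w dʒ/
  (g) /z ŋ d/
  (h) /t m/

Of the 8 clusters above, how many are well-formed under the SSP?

1

(a) /ð d dʒ/: profile 3-1-2 — violates.
(b) /s q ɣ/: profile 3-1-3 — violates.
(c) /m dʒ/: profile 4-2 — obeys.
(d) /f ɫ/: profile 3-5 — violates.
(e) /r θ r/: profile 5-3-5 — violates.
(f) /x w dʒ/: profile 3-6-2 — violates.
(g) /z ŋ d/: profile 3-4-1 — violates.
(h) /t m/: profile 1-4 — violates.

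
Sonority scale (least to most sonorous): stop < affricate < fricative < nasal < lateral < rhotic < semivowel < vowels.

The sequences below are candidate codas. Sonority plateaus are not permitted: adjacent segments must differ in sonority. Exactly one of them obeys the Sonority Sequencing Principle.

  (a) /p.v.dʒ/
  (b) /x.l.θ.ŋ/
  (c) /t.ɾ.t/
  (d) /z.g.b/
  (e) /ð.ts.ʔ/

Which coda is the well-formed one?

e

(a) /p.v.dʒ/: profile 1-3-2 — violates.
(b) /x.l.θ.ŋ/: profile 3-5-3-4 — violates.
(c) /t.ɾ.t/: profile 1-6-1 — violates.
(d) /z.g.b/: profile 3-1-1 — violates.
(e) /ð.ts.ʔ/: profile 3-2-1 — obeys.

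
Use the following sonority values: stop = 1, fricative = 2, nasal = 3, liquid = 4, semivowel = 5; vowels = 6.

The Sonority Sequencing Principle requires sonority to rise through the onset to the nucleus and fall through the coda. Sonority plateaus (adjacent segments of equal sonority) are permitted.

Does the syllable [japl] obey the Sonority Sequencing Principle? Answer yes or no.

Onset: /j/ is a semivowel (sonority 5); then the nucleus /a/ (sonority 6).
Onset profile 5-6 — rises to the nucleus.
Coda: /p/ is a stop (sonority 1), /l/ is a liquid (sonority 4).
Coda profile 6-1-4 — does not fall throughout.

no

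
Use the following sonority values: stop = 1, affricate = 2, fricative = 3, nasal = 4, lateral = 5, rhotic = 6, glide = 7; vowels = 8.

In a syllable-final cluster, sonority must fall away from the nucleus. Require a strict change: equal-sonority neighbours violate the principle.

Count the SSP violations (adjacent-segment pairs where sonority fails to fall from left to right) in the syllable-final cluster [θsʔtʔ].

/θ/ — fricative, sonority 3.
/s/ — fricative, sonority 3.
/ʔ/ — stop, sonority 1.
/t/ — stop, sonority 1.
/ʔ/ — stop, sonority 1.
/θ/→/s/: 3→3 (plateau) — violation.
/s/→/ʔ/: 3→1 (falls) — ok.
/ʔ/→/t/: 1→1 (plateau) — violation.
/t/→/ʔ/: 1→1 (plateau) — violation.

3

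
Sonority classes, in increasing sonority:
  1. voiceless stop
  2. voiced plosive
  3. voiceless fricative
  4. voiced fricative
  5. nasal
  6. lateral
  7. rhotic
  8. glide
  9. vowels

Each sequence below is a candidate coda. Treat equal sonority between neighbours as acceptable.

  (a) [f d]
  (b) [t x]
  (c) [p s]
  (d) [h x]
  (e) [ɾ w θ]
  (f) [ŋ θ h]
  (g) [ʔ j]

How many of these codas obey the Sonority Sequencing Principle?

(a) sonority 3-2: well-formed.
(b) sonority 1-3: ill-formed.
(c) sonority 1-3: ill-formed.
(d) sonority 3-3: well-formed.
(e) sonority 7-8-3: ill-formed.
(f) sonority 5-3-3: well-formed.
(g) sonority 1-8: ill-formed.

3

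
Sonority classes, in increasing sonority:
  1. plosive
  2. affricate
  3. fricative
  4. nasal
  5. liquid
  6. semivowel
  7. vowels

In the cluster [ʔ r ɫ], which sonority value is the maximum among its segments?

5

/ʔ/ is a plosive (sonority 1).
/r/ is a liquid (sonority 5).
/ɫ/ is a liquid (sonority 5).
The maximum is 5.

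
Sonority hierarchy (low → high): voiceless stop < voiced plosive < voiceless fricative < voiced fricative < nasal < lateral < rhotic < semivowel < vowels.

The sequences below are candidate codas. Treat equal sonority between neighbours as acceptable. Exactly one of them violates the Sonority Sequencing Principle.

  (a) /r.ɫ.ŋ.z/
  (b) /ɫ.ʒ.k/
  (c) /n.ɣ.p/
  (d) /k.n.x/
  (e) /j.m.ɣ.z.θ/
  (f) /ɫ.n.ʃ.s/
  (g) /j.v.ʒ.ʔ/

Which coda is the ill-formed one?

d

(a) /r.ɫ.ŋ.z/: profile 7-6-5-4 — obeys.
(b) /ɫ.ʒ.k/: profile 6-4-1 — obeys.
(c) /n.ɣ.p/: profile 5-4-1 — obeys.
(d) /k.n.x/: profile 1-5-3 — violates.
(e) /j.m.ɣ.z.θ/: profile 8-5-4-4-3 — obeys.
(f) /ɫ.n.ʃ.s/: profile 6-5-3-3 — obeys.
(g) /j.v.ʒ.ʔ/: profile 8-4-4-1 — obeys.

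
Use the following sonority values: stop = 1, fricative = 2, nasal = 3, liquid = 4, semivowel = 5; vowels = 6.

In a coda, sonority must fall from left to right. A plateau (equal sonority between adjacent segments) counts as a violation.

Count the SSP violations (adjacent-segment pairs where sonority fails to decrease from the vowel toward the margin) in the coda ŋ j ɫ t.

/ŋ/ is a nasal (sonority 3).
/j/ is a semivowel (sonority 5).
/ɫ/ is a liquid (sonority 4).
/t/ is a stop (sonority 1).
/ŋ/→/j/: 3→5 (does not fall) — violation.
/j/→/ɫ/: 5→4 (falls) — ok.
/ɫ/→/t/: 4→1 (falls) — ok.

1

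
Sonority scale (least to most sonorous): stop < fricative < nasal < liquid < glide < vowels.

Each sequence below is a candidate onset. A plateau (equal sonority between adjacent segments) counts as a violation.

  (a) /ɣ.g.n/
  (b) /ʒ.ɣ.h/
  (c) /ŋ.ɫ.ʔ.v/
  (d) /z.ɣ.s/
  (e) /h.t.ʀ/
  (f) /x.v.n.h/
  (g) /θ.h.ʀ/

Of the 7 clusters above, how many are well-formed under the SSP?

0

(a) 2-1-3 → violates
(b) 2-2-2 → violates
(c) 3-4-1-2 → violates
(d) 2-2-2 → violates
(e) 2-1-4 → violates
(f) 2-2-3-2 → violates
(g) 2-2-4 → violates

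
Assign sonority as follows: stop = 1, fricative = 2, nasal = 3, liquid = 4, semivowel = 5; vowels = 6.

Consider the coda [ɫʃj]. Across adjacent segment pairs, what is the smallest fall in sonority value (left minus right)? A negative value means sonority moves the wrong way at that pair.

-3

/ɫ/ is a liquid (sonority 4).
/ʃ/ is a fricative (sonority 2).
/j/ is a semivowel (sonority 5).
/ɫ/→/ʃ/: change +2.
/ʃ/→/j/: change -3.
Minimum = -3.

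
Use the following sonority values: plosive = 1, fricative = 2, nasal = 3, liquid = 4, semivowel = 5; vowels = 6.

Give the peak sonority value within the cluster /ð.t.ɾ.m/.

4

/ð/ is a fricative (sonority 2).
/t/ is a plosive (sonority 1).
/ɾ/ is a liquid (sonority 4).
/m/ is a nasal (sonority 3).
The maximum is 4.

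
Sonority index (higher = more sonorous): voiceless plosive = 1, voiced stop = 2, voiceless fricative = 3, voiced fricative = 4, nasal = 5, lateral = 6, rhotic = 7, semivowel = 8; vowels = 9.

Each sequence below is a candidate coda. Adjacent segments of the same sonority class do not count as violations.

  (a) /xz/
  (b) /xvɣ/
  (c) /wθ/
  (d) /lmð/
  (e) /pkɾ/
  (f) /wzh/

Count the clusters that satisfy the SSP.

(a) sonority 3-4: ill-formed.
(b) sonority 3-4-4: ill-formed.
(c) sonority 8-3: well-formed.
(d) sonority 6-5-4: well-formed.
(e) sonority 1-1-7: ill-formed.
(f) sonority 8-4-3: well-formed.

3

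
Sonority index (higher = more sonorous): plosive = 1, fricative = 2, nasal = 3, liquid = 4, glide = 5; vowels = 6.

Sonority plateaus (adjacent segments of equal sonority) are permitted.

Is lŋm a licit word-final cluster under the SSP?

/l/: liquid = 4.
/ŋ/: nasal = 3.
/m/: nasal = 3.
The profile 4-3-3 is non-increasing (plateaus allowed), so the word-final cluster satisfies the SSP.

yes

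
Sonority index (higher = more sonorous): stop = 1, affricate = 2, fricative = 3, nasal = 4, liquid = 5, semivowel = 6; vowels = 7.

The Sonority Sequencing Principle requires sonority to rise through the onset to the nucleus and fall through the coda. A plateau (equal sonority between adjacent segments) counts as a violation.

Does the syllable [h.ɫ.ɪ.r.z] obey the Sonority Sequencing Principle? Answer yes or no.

yes

Onset: /h/ is a fricative (sonority 3), /ɫ/ is a liquid (sonority 5); then the nucleus /ɪ/ (sonority 7).
Onset profile 3-5-7 — rises to the nucleus.
Coda: /r/ is a liquid (sonority 5), /z/ is a fricative (sonority 3).
Coda profile 7-5-3 — falls from the nucleus.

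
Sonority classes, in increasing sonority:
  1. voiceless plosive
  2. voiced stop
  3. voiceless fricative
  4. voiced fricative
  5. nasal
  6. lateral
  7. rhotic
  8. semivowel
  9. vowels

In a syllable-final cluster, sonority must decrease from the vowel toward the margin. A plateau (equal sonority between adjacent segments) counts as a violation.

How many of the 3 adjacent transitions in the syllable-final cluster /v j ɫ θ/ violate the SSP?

1

/v/ — voiced fricative, sonority 4.
/j/ — semivowel, sonority 8.
/ɫ/ — lateral, sonority 6.
/θ/ — voiceless fricative, sonority 3.
/v/→/j/: 4→8 (does not fall) — violation.
/j/→/ɫ/: 8→6 (falls) — ok.
/ɫ/→/θ/: 6→3 (falls) — ok.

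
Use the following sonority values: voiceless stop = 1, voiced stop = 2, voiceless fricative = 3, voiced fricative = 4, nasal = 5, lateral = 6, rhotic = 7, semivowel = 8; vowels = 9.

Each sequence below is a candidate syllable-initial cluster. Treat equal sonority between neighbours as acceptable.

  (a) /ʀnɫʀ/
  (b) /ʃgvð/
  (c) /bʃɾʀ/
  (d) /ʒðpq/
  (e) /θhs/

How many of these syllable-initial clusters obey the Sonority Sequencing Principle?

2

(a) 7-5-6-7 → violates
(b) 3-2-4-4 → violates
(c) 2-3-7-7 → obeys
(d) 4-4-1-1 → violates
(e) 3-3-3 → obeys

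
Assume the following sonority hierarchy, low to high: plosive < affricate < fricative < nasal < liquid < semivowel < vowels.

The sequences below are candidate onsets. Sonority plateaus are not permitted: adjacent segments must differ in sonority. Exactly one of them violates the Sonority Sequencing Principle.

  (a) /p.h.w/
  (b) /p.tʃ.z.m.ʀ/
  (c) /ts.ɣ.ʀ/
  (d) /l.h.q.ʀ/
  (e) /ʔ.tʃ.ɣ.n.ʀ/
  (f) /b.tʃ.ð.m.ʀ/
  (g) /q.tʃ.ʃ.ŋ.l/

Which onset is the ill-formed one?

(a) /p.h.w/: profile 1-3-6 — obeys.
(b) /p.tʃ.z.m.ʀ/: profile 1-2-3-4-5 — obeys.
(c) /ts.ɣ.ʀ/: profile 2-3-5 — obeys.
(d) /l.h.q.ʀ/: profile 5-3-1-5 — violates.
(e) /ʔ.tʃ.ɣ.n.ʀ/: profile 1-2-3-4-5 — obeys.
(f) /b.tʃ.ð.m.ʀ/: profile 1-2-3-4-5 — obeys.
(g) /q.tʃ.ʃ.ŋ.l/: profile 1-2-3-4-5 — obeys.

d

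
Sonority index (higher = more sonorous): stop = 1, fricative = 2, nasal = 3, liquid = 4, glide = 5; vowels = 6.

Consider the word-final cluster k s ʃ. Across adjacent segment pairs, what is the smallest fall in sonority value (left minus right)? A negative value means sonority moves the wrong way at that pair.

-1

/k/: stop = 1.
/s/: fricative = 2.
/ʃ/: fricative = 2.
/k/→/s/: change -1.
/s/→/ʃ/: change +0.
Minimum = -1.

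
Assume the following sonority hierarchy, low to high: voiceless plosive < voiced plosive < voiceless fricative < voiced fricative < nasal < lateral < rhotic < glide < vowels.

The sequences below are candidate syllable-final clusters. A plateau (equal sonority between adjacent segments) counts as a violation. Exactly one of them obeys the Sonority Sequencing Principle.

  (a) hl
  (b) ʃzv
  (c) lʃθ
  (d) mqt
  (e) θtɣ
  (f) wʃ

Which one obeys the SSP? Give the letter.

(a) 3-6 → violates
(b) 3-4-4 → violates
(c) 6-3-3 → violates
(d) 5-1-1 → violates
(e) 3-1-4 → violates
(f) 8-3 → obeys

f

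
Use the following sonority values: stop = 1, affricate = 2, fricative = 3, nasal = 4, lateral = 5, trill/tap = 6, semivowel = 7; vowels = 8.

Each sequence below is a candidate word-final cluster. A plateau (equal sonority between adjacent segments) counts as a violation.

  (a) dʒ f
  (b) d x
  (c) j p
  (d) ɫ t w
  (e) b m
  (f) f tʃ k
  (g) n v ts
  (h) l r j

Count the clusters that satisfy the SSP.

(a) 2-3 → violates
(b) 1-3 → violates
(c) 7-1 → obeys
(d) 5-1-7 → violates
(e) 1-4 → violates
(f) 3-2-1 → obeys
(g) 4-3-2 → obeys
(h) 5-6-7 → violates

3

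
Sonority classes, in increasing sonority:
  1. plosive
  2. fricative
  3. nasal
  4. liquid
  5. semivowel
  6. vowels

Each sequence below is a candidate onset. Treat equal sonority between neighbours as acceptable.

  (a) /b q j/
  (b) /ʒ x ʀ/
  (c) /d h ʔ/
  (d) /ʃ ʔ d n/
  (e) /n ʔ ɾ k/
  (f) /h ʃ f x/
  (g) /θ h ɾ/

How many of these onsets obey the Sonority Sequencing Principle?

4

(a) sonority 1-1-5: well-formed.
(b) sonority 2-2-4: well-formed.
(c) sonority 1-2-1: ill-formed.
(d) sonority 2-1-1-3: ill-formed.
(e) sonority 3-1-4-1: ill-formed.
(f) sonority 2-2-2-2: well-formed.
(g) sonority 2-2-4: well-formed.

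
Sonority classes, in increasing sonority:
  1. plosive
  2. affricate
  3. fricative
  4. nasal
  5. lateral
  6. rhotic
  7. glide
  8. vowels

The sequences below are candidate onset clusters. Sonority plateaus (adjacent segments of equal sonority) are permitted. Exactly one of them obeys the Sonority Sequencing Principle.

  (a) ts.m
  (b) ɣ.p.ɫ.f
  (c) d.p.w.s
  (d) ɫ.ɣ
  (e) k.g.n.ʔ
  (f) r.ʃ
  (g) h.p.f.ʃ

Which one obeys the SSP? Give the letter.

(a) ts.m: profile 2-4 — obeys.
(b) ɣ.p.ɫ.f: profile 3-1-5-3 — violates.
(c) d.p.w.s: profile 1-1-7-3 — violates.
(d) ɫ.ɣ: profile 5-3 — violates.
(e) k.g.n.ʔ: profile 1-1-4-1 — violates.
(f) r.ʃ: profile 6-3 — violates.
(g) h.p.f.ʃ: profile 3-1-3-3 — violates.

a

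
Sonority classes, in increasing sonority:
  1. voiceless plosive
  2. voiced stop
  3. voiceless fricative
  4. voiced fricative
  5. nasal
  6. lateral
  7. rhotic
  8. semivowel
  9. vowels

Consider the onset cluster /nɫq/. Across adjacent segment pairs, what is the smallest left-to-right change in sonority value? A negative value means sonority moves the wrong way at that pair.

/n/: nasal = 5.
/ɫ/: lateral = 6.
/q/: voiceless plosive = 1.
/n/→/ɫ/: change +1.
/ɫ/→/q/: change -5.
Minimum = -5.

-5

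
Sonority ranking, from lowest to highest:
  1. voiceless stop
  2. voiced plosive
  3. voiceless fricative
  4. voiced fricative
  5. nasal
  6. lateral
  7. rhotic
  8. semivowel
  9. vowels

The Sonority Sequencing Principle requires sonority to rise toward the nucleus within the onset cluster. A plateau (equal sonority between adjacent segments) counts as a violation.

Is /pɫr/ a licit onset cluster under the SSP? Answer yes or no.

yes

/p/ — voiceless stop, sonority 1.
/ɫ/ — lateral, sonority 6.
/r/ — rhotic, sonority 7.
The profile 1-6-7 strictly rises, so the onset cluster satisfies the SSP.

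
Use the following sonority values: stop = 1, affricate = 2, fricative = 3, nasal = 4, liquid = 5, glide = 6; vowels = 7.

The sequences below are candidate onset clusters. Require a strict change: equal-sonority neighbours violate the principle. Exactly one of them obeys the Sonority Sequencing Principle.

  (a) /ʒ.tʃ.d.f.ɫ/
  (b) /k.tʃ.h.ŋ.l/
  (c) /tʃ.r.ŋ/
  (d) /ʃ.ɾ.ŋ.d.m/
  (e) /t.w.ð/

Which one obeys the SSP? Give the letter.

b

(a) sonority 3-2-1-3-5: ill-formed.
(b) sonority 1-2-3-4-5: well-formed.
(c) sonority 2-5-4: ill-formed.
(d) sonority 3-5-4-1-4: ill-formed.
(e) sonority 1-6-3: ill-formed.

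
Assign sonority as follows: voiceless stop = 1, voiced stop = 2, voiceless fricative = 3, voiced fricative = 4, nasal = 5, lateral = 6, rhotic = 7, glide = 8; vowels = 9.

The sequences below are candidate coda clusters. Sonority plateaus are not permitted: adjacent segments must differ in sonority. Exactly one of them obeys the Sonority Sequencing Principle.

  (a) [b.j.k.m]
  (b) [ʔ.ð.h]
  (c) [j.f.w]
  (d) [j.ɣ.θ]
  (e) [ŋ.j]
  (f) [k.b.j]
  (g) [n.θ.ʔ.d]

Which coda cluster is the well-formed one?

(a) sonority 2-8-1-5: ill-formed.
(b) sonority 1-4-3: ill-formed.
(c) sonority 8-3-8: ill-formed.
(d) sonority 8-4-3: well-formed.
(e) sonority 5-8: ill-formed.
(f) sonority 1-2-8: ill-formed.
(g) sonority 5-3-1-2: ill-formed.

d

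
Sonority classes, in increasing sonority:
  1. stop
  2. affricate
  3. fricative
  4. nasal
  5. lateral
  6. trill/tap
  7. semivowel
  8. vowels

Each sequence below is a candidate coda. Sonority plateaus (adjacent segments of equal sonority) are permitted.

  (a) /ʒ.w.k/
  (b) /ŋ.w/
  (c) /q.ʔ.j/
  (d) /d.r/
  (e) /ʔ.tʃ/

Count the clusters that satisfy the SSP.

0

(a) 3-7-1 → violates
(b) 4-7 → violates
(c) 1-1-7 → violates
(d) 1-6 → violates
(e) 1-2 → violates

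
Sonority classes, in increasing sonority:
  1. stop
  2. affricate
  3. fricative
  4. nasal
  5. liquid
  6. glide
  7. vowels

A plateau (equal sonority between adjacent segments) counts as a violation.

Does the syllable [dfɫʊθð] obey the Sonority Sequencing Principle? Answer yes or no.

no

Onset: /d/ is a stop (sonority 1), /f/ is a fricative (sonority 3), /ɫ/ is a liquid (sonority 5); then the nucleus /ʊ/ (sonority 7).
Onset profile 1-3-5-7 — rises to the nucleus.
Coda: /θ/ is a fricative (sonority 3), /ð/ is a fricative (sonority 3).
Coda profile 7-3-3 — does not strictly fall throughout.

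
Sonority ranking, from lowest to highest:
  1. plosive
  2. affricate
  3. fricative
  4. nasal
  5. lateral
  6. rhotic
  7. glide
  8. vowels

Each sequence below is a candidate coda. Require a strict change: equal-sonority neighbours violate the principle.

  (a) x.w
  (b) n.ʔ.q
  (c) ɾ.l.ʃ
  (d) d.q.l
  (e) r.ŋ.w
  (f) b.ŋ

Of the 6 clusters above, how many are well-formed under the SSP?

(a) 3-7 → violates
(b) 4-1-1 → violates
(c) 6-5-3 → obeys
(d) 1-1-5 → violates
(e) 6-4-7 → violates
(f) 1-4 → violates

1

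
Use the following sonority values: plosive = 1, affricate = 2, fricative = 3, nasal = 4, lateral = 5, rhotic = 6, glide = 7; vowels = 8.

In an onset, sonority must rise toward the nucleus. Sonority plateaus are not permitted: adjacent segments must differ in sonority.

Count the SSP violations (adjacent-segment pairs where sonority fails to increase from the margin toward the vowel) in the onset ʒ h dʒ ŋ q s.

3

/ʒ/: fricative = 3.
/h/: fricative = 3.
/dʒ/: affricate = 2.
/ŋ/: nasal = 4.
/q/: plosive = 1.
/s/: fricative = 3.
/ʒ/→/h/: 3→3 (plateau) — violation.
/h/→/dʒ/: 3→2 (does not rise) — violation.
/dʒ/→/ŋ/: 2→4 (rises) — ok.
/ŋ/→/q/: 4→1 (does not rise) — violation.
/q/→/s/: 1→3 (rises) — ok.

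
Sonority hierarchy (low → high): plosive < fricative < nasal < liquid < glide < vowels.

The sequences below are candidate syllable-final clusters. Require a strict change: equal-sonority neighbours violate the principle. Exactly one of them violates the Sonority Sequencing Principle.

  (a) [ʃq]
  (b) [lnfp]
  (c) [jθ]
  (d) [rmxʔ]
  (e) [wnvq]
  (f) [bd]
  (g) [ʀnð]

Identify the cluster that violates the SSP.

(a) 2-1 → obeys
(b) 4-3-2-1 → obeys
(c) 5-2 → obeys
(d) 4-3-2-1 → obeys
(e) 5-3-2-1 → obeys
(f) 1-1 → violates
(g) 4-3-2 → obeys

f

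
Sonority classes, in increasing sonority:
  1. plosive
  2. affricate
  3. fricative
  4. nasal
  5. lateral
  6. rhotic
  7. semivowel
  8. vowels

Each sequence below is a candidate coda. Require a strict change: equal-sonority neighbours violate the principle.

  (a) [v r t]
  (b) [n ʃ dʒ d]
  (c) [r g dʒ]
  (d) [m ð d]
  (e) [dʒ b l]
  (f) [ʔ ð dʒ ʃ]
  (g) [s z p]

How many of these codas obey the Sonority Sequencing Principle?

(a) 3-6-1 → violates
(b) 4-3-2-1 → obeys
(c) 6-1-2 → violates
(d) 4-3-1 → obeys
(e) 2-1-5 → violates
(f) 1-3-2-3 → violates
(g) 3-3-1 → violates

2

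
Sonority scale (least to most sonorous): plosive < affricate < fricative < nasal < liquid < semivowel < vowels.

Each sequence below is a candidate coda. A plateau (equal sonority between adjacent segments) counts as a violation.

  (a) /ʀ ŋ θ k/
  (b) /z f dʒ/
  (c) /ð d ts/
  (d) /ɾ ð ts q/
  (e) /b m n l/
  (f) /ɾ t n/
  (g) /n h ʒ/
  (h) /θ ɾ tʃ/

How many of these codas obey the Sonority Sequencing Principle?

(a) /ʀ ŋ θ k/: profile 5-4-3-1 — obeys.
(b) /z f dʒ/: profile 3-3-2 — violates.
(c) /ð d ts/: profile 3-1-2 — violates.
(d) /ɾ ð ts q/: profile 5-3-2-1 — obeys.
(e) /b m n l/: profile 1-4-4-5 — violates.
(f) /ɾ t n/: profile 5-1-4 — violates.
(g) /n h ʒ/: profile 4-3-3 — violates.
(h) /θ ɾ tʃ/: profile 3-5-2 — violates.

2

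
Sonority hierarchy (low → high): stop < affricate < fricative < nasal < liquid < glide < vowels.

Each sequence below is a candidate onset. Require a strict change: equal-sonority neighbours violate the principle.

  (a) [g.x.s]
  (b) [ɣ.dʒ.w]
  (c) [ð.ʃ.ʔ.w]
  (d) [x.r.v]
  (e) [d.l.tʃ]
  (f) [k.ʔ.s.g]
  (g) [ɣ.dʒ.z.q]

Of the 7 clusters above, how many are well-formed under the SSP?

0

(a) 1-3-3 → violates
(b) 3-2-6 → violates
(c) 3-3-1-6 → violates
(d) 3-5-3 → violates
(e) 1-5-2 → violates
(f) 1-1-3-1 → violates
(g) 3-2-3-1 → violates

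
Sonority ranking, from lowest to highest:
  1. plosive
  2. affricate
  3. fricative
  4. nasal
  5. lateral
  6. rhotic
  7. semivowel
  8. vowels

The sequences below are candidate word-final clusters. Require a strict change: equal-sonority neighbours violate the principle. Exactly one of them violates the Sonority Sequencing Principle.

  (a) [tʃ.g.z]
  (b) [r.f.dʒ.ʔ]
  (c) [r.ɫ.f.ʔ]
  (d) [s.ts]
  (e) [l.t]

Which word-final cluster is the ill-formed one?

a

(a) sonority 2-1-3: ill-formed.
(b) sonority 6-3-2-1: well-formed.
(c) sonority 6-5-3-1: well-formed.
(d) sonority 3-2: well-formed.
(e) sonority 5-1: well-formed.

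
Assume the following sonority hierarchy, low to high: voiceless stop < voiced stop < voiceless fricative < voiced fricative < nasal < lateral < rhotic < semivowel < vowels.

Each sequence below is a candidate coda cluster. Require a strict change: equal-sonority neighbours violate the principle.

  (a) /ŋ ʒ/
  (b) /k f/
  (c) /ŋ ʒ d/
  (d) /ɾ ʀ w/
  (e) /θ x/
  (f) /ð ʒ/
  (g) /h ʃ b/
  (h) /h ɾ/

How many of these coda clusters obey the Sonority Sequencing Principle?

(a) /ŋ ʒ/: profile 5-4 — obeys.
(b) /k f/: profile 1-3 — violates.
(c) /ŋ ʒ d/: profile 5-4-2 — obeys.
(d) /ɾ ʀ w/: profile 7-7-8 — violates.
(e) /θ x/: profile 3-3 — violates.
(f) /ð ʒ/: profile 4-4 — violates.
(g) /h ʃ b/: profile 3-3-2 — violates.
(h) /h ɾ/: profile 3-7 — violates.

2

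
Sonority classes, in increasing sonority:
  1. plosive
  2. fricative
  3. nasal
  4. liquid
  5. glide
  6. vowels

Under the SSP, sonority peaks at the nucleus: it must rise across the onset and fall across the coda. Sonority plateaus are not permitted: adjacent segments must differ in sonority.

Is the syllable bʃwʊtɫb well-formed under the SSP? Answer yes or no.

no

Onset: /b/ is a plosive (sonority 1), /ʃ/ is a fricative (sonority 2), /w/ is a glide (sonority 5); then the nucleus /ʊ/ (sonority 6).
Onset profile 1-2-5-6 — rises to the nucleus.
Coda: /t/ is a plosive (sonority 1), /ɫ/ is a liquid (sonority 4), /b/ is a plosive (sonority 1).
Coda profile 6-1-4-1 — does not strictly fall throughout.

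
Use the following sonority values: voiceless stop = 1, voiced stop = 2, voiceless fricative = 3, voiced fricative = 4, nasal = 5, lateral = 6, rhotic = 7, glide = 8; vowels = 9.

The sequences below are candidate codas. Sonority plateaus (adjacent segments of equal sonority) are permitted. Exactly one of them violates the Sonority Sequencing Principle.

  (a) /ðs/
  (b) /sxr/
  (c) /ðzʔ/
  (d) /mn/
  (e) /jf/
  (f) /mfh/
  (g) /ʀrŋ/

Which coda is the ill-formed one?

b

(a) sonority 4-3: well-formed.
(b) sonority 3-3-7: ill-formed.
(c) sonority 4-4-1: well-formed.
(d) sonority 5-5: well-formed.
(e) sonority 8-3: well-formed.
(f) sonority 5-3-3: well-formed.
(g) sonority 7-7-5: well-formed.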